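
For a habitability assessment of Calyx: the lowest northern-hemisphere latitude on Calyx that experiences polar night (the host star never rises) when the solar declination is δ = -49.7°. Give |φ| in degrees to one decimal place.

|φ| = 40.3°

Polar night requires cos H₀ = −tan φ tan δ ≥ 1, i.e. tan φ tan δ ≤ −1.
The boundary is |tan φ| · |tan δ| = 1, so |φ| = 90° − |δ| = 90° − 49.7° = 40.3° in the northern hemisphere.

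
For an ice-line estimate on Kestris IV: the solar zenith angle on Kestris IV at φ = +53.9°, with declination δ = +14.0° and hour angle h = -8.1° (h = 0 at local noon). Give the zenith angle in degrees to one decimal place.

θ_z = 40.4°

cos θ_z = sin φ sin δ + cos φ cos δ cos h = 0.195470 + 0.565991 = 0.761461.
θ_z = arccos(0.761461) = 40.4°.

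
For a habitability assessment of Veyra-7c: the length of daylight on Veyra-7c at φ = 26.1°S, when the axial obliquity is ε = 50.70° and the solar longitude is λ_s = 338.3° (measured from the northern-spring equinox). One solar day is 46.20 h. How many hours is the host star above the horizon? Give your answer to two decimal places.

25.26 h

Solar declination: sin δ = sin ε · sin λ_s = sin 50.70° × sin 338.3° = -0.28612, so δ = -16.626°.
cos H₀ = −tan φ · tan δ = −tan(-26.1°) × tan(-16.626°) = -0.1463, so H₀ = 1.7176 rad = 98.41°.
Daylight = 2H₀/(2π) × 46.20 h = (1.7176/π) × 46.20 = 25.26 h.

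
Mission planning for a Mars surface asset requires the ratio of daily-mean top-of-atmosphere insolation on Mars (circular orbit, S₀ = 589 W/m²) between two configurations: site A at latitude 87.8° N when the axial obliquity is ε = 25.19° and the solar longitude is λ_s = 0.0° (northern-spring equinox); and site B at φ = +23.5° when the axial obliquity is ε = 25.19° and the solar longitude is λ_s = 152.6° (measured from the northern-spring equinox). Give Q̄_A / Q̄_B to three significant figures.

Q̄_A / Q̄_B ≈ 0.0374

— Configuration A (φ=+87.8°):
Solar declination: sin δ = sin ε · sin λ_s = sin 25.19° × sin 0.0° = 0.00000, so δ = +0.000°.
cos H₀ = −tan(+87.8°) tan(+0.000°) = -0.0000, H₀ = 1.5708 rad.
Bracket: H₀ sin φ sin δ + cos φ cos δ sin H₀ = 1.5708×0.99926×0.00000 + 0.03839×1.00000×1.00000 = 0.000000 + 0.038390 = 0.038390.
Q̄ = (S₀/π) × [bracket] = (589/π) × 0.038390 = 7.1975 W/m².
— Configuration B (φ=+23.5°):
Solar declination: sin δ = sin ε · sin λ_s = sin 25.19° × sin 152.6° = 0.19587, so δ = +11.296°.
cos H₀ = −tan(+23.5°) tan(+11.296°) = -0.0868, H₀ = 1.6578 rad.
Bracket: H₀ sin φ sin δ + cos φ cos δ sin H₀ = 1.6578×0.39875×0.19587 + 0.91706×0.98063×0.99622 = 0.129479 + 0.895897 = 1.025376.
Q̄ = (S₀/π) × [bracket] = (589/π) × 1.025376 = 192.24 W/m².
Ratio Q̄_A / Q̄_B = 7.1975 / 192.24 = 0.03744.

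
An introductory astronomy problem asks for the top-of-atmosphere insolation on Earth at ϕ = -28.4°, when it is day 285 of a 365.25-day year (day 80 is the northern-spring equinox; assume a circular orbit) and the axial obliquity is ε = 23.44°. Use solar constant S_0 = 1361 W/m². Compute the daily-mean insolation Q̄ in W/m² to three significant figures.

Solar longitude: L_s = 360° × (285 − 80)/365.25 = 202.053°.
sin δ = sin 23.44° × sin 202.053° = -0.14936, so δ = -8.590°.
cos h₀ = −tan(-28.4°) tan(-8.590°) = -0.0817, h₀ = 1.6526 rad.
Bracket: h₀ sin ϕ sin δ + cos ϕ cos δ sin h₀ = 1.6526×-0.47562×-0.14936 + 0.87965×0.98878×0.99666 = 0.117398 + 0.866875 = 0.984273.
Q̄ = (S_0/π) × [bracket] = (1361/π) × 0.984273 = 426.4 W/m².

Q̄ ≈ 426 W/m²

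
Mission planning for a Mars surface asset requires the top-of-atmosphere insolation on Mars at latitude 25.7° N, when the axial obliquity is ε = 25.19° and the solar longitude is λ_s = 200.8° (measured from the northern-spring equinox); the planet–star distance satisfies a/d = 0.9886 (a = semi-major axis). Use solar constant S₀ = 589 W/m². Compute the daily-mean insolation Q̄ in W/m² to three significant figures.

Solar declination: sin δ = sin ε · sin λ_s = sin 25.19° × sin 200.8° = -0.15114, so δ = -8.693°.
cos H₀ = −tan(+25.7°) tan(-8.693°) = 0.0736, H₀ = 1.4971 rad.
Bracket: H₀ sin φ sin δ + cos φ cos δ sin H₀ = 1.4971×0.43366×-0.15114 + 0.90108×0.98851×0.99729 = -0.098125 + 0.888313 = 0.790188.
Inverse-square distance factor (a/d)² = 0.9886² = 0.977330.
Q̄ = (S₀/π) × 0.977330 × [bracket] = (589/π) × 0.977330 × 0.790188 = 144.8 W/m².

Q̄ ≈ 145 W/m²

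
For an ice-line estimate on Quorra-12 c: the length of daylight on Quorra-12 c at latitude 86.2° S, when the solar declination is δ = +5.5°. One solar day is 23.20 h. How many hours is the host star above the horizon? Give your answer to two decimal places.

cos H₀ = −tan φ · tan δ = 1.4497 ≥ 1, so the host star never rises (polar night) and H₀ = 0.
Daylight = 2H₀/(2π) × 23.20 h = (0.0000/π) × 23.20 = 0.00 h.

0.00 h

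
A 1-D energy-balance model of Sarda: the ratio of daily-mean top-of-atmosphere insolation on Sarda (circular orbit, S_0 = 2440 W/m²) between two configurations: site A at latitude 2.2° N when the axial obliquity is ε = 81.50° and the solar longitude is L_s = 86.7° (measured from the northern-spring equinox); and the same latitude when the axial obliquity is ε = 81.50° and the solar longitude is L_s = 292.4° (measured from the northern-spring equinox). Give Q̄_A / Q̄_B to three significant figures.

— Configuration A (ϕ=+2.2°):
Solar declination: sin δ = sin ε · sin L_s = sin 81.50° × sin 86.7° = 0.98738, so δ = +80.886°.
cos h₀ = −tan(+2.2°) tan(+80.886°) = -0.2395, h₀ = 1.8126 rad.
Bracket: h₀ sin ϕ sin δ + cos ϕ cos δ sin h₀ = 1.8126×0.03839×0.98738 + 0.99926×0.15839×0.97090 = 0.068708 + 0.153667 = 0.222375.
Q̄ = (S_0/π) × [bracket] = (2440/π) × 0.222375 = 172.71 W/m².
— Configuration B (ϕ=+2.2°):
Solar declination: sin δ = sin ε · sin L_s = sin 81.50° × sin 292.4° = -0.91439, so δ = -66.119°.
cos h₀ = −tan(+2.2°) tan(-66.119°) = 0.0868, h₀ = 1.4839 rad.
Bracket: h₀ sin ϕ sin δ + cos ϕ cos δ sin h₀ = 1.4839×0.03839×-0.91439 + 0.99926×0.40483×0.99623 = -0.052090 + 0.403005 = 0.350915.
Q̄ = (S_0/π) × [bracket] = (2440/π) × 0.350915 = 272.55 W/m².
Ratio Q̄_A / Q̄_B = 172.71 / 272.55 = 0.6337.

Q̄_A / Q̄_B ≈ 0.634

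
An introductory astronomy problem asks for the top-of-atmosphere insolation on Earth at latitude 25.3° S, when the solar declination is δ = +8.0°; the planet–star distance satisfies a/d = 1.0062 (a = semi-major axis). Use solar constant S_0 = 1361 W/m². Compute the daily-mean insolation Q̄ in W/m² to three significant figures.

Q̄ ≈ 353 W/m²

cos h₀ = −tan(-25.3°) tan(+8.000°) = 0.0664, h₀ = 1.5043 rad.
Bracket: h₀ sin ϕ sin δ + cos ϕ cos δ sin h₀ = 1.5043×-0.42736×0.13917 + 0.90408×0.99027×0.99779 = -0.089469 + 0.893305 = 0.803836.
Inverse-square distance factor (a/d)² = 1.0062² = 1.012438.
Q̄ = (S_0/π) × 1.012438 × [bracket] = (1361/π) × 1.012438 × 0.803836 = 352.6 W/m².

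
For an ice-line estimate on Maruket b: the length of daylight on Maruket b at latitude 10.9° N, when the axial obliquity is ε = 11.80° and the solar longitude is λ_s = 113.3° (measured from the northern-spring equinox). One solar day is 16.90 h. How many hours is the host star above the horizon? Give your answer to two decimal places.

Solar declination: sin δ = sin ε · sin λ_s = sin 11.80° × sin 113.3° = 0.18782, so δ = +10.826°.
cos H₀ = −tan φ · tan δ = −tan(+10.9°) × tan(+10.826°) = -0.0368, so H₀ = 1.6076 rad = 92.11°.
Daylight = 2H₀/(2π) × 16.90 h = (1.6076/π) × 16.90 = 8.65 h.

8.65 h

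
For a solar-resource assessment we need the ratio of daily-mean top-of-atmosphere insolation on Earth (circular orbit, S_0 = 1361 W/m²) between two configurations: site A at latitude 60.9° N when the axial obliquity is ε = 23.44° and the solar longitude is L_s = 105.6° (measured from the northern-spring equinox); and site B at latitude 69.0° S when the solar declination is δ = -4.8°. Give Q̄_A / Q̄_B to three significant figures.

— Configuration A (ϕ=+60.9°):
Solar declination: sin δ = sin ε · sin L_s = sin 23.44° × sin 105.6° = 0.38313, so δ = +22.528°.
cos h₀ = −tan(+60.9°) tan(+22.528°) = -0.7452, h₀ = 2.4117 rad.
Bracket: h₀ sin ϕ sin δ + cos ϕ cos δ sin h₀ = 2.4117×0.87377×0.38313 + 0.48634×0.92369×0.66681 = 0.807359 + 0.299549 = 1.106908.
Q̄ = (S_0/π) × [bracket] = (1361/π) × 1.106908 = 479.53 W/m².
— Configuration B (ϕ=-69.0°):
cos h₀ = −tan(-69.0°) tan(-4.800°) = -0.2188, h₀ = 1.7913 rad.
Bracket: h₀ sin ϕ sin δ + cos ϕ cos δ sin h₀ = 1.7913×-0.93358×-0.08368 + 0.35837×0.99649×0.97578 = 0.139940 + 0.348463 = 0.488403.
Q̄ = (S_0/π) × [bracket] = (1361/π) × 0.488403 = 211.59 W/m².
Ratio Q̄_A / Q̄_B = 479.53 / 211.59 = 2.266.

Q̄_A / Q̄_B ≈ 2.27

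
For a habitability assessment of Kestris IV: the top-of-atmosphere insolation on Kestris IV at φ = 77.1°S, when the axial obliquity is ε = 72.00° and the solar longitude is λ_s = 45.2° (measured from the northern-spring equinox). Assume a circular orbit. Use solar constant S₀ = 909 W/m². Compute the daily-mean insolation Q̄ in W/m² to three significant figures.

Solar declination: sin δ = sin ε · sin λ_s = sin 72.00° × sin 45.2° = 0.67484, so δ = +42.442°.
cos H₀ = −tan(-77.1°) tan(+42.442°) = 3.9928 ≥ 1 ⇒ polar night, H₀ = 0 and Q̄ = 0.

Q̄ ≈ 0.00 W/m²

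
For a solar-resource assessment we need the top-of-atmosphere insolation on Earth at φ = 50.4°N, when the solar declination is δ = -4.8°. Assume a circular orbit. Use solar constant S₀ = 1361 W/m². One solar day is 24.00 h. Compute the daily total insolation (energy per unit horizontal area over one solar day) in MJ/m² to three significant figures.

20.1 MJ/m²

cos H₀ = −tan(+50.4°) tan(-4.800°) = 0.1015, H₀ = 1.4691 rad.
Bracket: H₀ sin φ sin δ + cos φ cos δ sin H₀ = 1.4691×0.77051×-0.08368 + 0.63742×0.99649×0.99484 = -0.094722 + 0.631905 = 0.537183.
Q̄ = (S₀/π) × [bracket] = (1361/π) × 0.537183 = 232.72 W/m².
Daily total = Q̄ × 24.00 h × 3600 s/h = 232.72 × 24.00 × 3600 / 10⁶ = 20.11 MJ/m².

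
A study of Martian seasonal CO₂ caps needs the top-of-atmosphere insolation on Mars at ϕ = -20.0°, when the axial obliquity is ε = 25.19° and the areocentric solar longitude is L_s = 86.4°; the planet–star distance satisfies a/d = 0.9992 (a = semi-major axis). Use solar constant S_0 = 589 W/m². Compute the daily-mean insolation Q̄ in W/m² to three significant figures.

Q̄ ≈ 119 W/m²

sin δ = sin 25.19° × sin 86.4° = 0.42478, so δ = +25.137°.
cos h₀ = −tan(-20.0°) tan(+25.137°) = 0.1708, h₀ = 1.3992 rad.
Bracket: h₀ sin ϕ sin δ + cos ϕ cos δ sin h₀ = 1.3992×-0.34202×0.42478 + 0.93969×0.90530×0.98531 = -0.203280 + 0.838205 = 0.634925.
Inverse-square distance factor (a/d)² = 0.9992² = 0.998401.
Q̄ = (S_0/π) × 0.998401 × [bracket] = (589/π) × 0.998401 × 0.634925 = 118.8 W/m².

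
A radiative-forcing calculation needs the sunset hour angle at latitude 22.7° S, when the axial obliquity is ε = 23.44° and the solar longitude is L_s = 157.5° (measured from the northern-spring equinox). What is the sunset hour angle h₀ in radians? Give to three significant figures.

Solar declination: sin δ = sin ε · sin L_s = sin 23.44° × sin 157.5° = 0.15223, so δ = +8.756°.
cos h₀ = −tan ϕ · tan δ = −tan(-22.7°) × tan(+8.756°) = 0.0644, so h₀ = 1.5063 rad = 86.31°.

h₀ = 1.51 rad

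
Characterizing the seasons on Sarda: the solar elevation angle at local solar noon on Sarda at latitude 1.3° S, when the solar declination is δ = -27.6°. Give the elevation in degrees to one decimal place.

63.7°

At local noon the hour angle is zero, so the zenith angle equals |φ − δ| = |-1.3° − (-27.600°)| = 26.300°.
Elevation = 90° − 26.300° = 63.7°.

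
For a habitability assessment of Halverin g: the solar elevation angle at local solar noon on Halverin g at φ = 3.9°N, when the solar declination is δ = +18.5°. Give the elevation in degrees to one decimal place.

At local noon the hour angle is zero, so the zenith angle equals |φ − δ| = |+3.9° − (+18.500°)| = 14.600°.
Elevation = 90° − 14.600° = 75.4°.

75.4°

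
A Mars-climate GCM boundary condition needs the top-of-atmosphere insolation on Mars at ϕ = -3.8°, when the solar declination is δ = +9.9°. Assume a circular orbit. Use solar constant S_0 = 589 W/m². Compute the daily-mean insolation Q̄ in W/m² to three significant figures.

Q̄ ≈ 181 W/m²

cos h₀ = −tan(-3.8°) tan(+9.900°) = 0.0116, h₀ = 1.5592 rad.
Bracket: h₀ sin ϕ sin δ + cos ϕ cos δ sin h₀ = 1.5592×-0.06627×0.17193 + 0.99780×0.98511×0.99993 = -0.017765 + 0.982874 = 0.965109.
Q̄ = (S_0/π) × [bracket] = (589/π) × 0.965109 = 180.9 W/m².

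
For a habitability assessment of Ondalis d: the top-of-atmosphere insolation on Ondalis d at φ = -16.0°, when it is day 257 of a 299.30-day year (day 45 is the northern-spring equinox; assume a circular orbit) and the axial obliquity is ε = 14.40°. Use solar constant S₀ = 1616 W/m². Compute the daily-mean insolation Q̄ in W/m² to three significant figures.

Q̄ ≈ 535 W/m²

Solar longitude: λ_s = 360° × (257 − 45)/299.30 = 254.995°.
sin δ = sin 14.40° × sin 254.995° = -0.24021, so δ = -13.899°.
cos H₀ = −tan(-16.0°) tan(-13.899°) = -0.0710, H₀ = 1.6418 rad.
Bracket: H₀ sin φ sin δ + cos φ cos δ sin H₀ = 1.6418×-0.27564×-0.24021 + 0.96126×0.97072×0.99748 = 0.108706 + 0.930763 = 1.039469.
Q̄ = (S₀/π) × [bracket] = (1616/π) × 1.039469 = 534.7 W/m².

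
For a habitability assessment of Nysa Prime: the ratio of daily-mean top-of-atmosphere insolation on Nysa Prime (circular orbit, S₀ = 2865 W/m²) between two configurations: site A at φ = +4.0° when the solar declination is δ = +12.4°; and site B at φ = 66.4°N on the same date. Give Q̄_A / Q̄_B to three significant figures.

Q̄_A / Q̄_B ≈ 1.33

— Configuration A (φ=+4.0°):
cos H₀ = −tan(+4.0°) tan(+12.400°) = -0.0154, H₀ = 1.5862 rad.
Bracket: H₀ sin φ sin δ + cos φ cos δ sin H₀ = 1.5862×0.06976×0.21474 + 0.99756×0.97667×0.99988 = 0.023762 + 0.974170 = 0.997932.
Q̄ = (S₀/π) × [bracket] = (2865/π) × 0.997932 = 910.07 W/m².
— Configuration B (φ=+66.4°):
cos H₀ = −tan(+66.4°) tan(+12.400°) = -0.5032, H₀ = 2.0982 rad.
Bracket: H₀ sin φ sin δ + cos φ cos δ sin H₀ = 2.0982×0.91636×0.21474 + 0.40035×0.97667×0.86414 = 0.412882 + 0.337887 = 0.750769.
Q̄ = (S₀/π) × [bracket] = (2865/π) × 0.750769 = 684.67 W/m².
Ratio Q̄_A / Q̄_B = 910.07 / 684.67 = 1.329.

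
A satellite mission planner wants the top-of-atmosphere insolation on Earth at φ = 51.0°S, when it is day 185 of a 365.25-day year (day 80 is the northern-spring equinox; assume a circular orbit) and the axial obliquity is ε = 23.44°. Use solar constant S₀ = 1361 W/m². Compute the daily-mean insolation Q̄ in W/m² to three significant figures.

Solar longitude: λ_s = 360° × (185 − 80)/365.25 = 103.491°.
sin δ = sin 23.44° × sin 103.491° = 0.38681, so δ = +22.756°.
cos H₀ = −tan(-51.0°) tan(+22.756°) = 0.5180, H₀ = 1.0263 rad.
Bracket: H₀ sin φ sin δ + cos φ cos δ sin H₀ = 1.0263×-0.77715×0.38681 + 0.62932×0.92216×0.85538 = -0.308515 + 0.496406 = 0.187891.
Q̄ = (S₀/π) × [bracket] = (1361/π) × 0.187891 = 81.40 W/m².

Q̄ ≈ 81.4 W/m²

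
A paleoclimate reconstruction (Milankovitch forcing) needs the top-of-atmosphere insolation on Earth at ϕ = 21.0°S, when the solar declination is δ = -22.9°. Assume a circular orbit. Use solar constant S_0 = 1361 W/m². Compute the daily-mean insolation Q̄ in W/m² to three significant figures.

Q̄ ≈ 472 W/m²

cos h₀ = −tan(-21.0°) tan(-22.900°) = -0.1622, h₀ = 1.7337 rad.
Bracket: h₀ sin ϕ sin δ + cos ϕ cos δ sin h₀ = 1.7337×-0.35837×-0.38912 + 0.93358×0.92119×0.98677 = 0.241763 + 0.848627 = 1.090390.
Q̄ = (S_0/π) × [bracket] = (1361/π) × 1.090390 = 472.4 W/m².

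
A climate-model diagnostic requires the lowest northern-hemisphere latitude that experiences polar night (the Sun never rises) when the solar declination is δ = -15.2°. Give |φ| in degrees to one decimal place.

|φ| = 74.8°

Polar night requires cos H₀ = −tan φ tan δ ≥ 1, i.e. tan φ tan δ ≤ −1.
The boundary is |tan φ| · |tan δ| = 1, so |φ| = 90° − |δ| = 90° − 15.2° = 74.8° in the northern hemisphere.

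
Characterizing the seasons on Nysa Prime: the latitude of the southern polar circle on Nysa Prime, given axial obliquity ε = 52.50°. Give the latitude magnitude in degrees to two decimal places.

The polar circle is the lowest latitude that experiences at least one full rotation of continuous darkness at the northern-summer solstice; it lies at |φ| = 90° − ε = 90° − 52.50° = 37.50°.

37.50°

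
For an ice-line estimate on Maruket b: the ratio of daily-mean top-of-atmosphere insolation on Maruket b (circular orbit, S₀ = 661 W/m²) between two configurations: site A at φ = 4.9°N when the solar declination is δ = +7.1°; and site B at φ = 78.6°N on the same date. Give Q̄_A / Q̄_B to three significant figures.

Q̄_A / Q̄_B ≈ 2.36

— Configuration A (φ=+4.9°):
cos H₀ = −tan(+4.9°) tan(+7.100°) = -0.0107, H₀ = 1.5815 rad.
Bracket: H₀ sin φ sin δ + cos φ cos δ sin H₀ = 1.5815×0.08542×0.12360 + 0.99635×0.99233×0.99994 = 0.016697 + 0.988649 = 1.005346.
Q̄ = (S₀/π) × [bracket] = (661/π) × 1.005346 = 211.53 W/m².
— Configuration B (φ=+78.6°):
cos H₀ = −tan(+78.6°) tan(+7.100°) = -0.6177, H₀ = 2.2367 rad.
Bracket: H₀ sin φ sin δ + cos φ cos δ sin H₀ = 2.2367×0.98027×0.12360 + 0.19766×0.99233×0.78639 = 0.271002 + 0.154246 = 0.425248.
Q̄ = (S₀/π) × [bracket] = (661/π) × 0.425248 = 89.473 W/m².
Ratio Q̄_A / Q̄_B = 211.53 / 89.473 = 2.364.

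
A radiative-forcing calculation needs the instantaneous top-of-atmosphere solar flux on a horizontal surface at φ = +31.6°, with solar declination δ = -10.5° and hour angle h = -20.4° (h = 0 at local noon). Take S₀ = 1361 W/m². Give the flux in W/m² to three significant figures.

938 W/m²

cos θ_z = sin φ sin δ + cos φ cos δ cos h = -0.095489 + 0.784941 = 0.689452.
Flux = S₀ · cos θ_z = 1361 × 0.689452 = 938.3 W/m².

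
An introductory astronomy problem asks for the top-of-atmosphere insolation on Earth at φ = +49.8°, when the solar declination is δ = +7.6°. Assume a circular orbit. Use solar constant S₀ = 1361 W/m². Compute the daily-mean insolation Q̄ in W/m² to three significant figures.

cos H₀ = −tan(+49.8°) tan(+7.600°) = -0.1579, H₀ = 1.7294 rad.
Bracket: H₀ sin φ sin δ + cos φ cos δ sin H₀ = 1.7294×0.76380×0.13226 + 0.64546×0.99122×0.98746 = 0.174704 + 0.631770 = 0.806474.
Q̄ = (S₀/π) × [bracket] = (1361/π) × 0.806474 = 349.4 W/m².

Q̄ ≈ 349 W/m²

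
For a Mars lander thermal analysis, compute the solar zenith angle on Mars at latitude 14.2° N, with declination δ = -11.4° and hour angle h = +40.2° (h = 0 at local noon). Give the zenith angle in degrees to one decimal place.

θ_z = 47.4°

cos θ_z = sin φ sin δ + cos φ cos δ cos h = -0.048487 + 0.725850 = 0.677363.
θ_z = arccos(0.677363) = 47.4°.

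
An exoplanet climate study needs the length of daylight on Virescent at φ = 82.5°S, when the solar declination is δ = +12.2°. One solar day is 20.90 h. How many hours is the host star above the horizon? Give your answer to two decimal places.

0.00 h

cos H₀ = −tan φ · tan δ = 1.6423 ≥ 1, so the host star never rises (polar night) and H₀ = 0.
Daylight = 2H₀/(2π) × 20.90 h = (0.0000/π) × 20.90 = 0.00 h.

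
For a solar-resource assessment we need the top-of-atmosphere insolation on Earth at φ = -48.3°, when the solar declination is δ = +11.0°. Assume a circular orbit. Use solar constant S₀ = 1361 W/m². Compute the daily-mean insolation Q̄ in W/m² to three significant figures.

cos H₀ = −tan(-48.3°) tan(+11.000°) = 0.2182, H₀ = 1.3509 rad.
Bracket: H₀ sin φ sin δ + cos φ cos δ sin H₀ = 1.3509×-0.74664×0.19081 + 0.66523×0.98163×0.97591 = -0.192458 + 0.637279 = 0.444821.
Q̄ = (S₀/π) × [bracket] = (1361/π) × 0.444821 = 192.7 W/m².

Q̄ ≈ 193 W/m²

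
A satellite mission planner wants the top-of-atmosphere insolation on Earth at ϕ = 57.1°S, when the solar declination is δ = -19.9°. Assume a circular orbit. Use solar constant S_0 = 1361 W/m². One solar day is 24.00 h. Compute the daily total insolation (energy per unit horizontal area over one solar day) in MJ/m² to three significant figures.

39.0 MJ/m²

cos h₀ = −tan(-57.1°) tan(-19.900°) = -0.5596, h₀ = 2.1646 rad.
Bracket: h₀ sin ϕ sin δ + cos ϕ cos δ sin h₀ = 2.1646×-0.83962×-0.34038 + 0.54317×0.94029×0.82879 = 0.618621 + 0.423294 = 1.041915.
Q̄ = (S_0/π) × [bracket] = (1361/π) × 1.041915 = 451.38 W/m².
Daily total = Q̄ × 24.00 h × 3600 s/h = 451.38 × 24.00 × 3600 / 10⁶ = 39.00 MJ/m².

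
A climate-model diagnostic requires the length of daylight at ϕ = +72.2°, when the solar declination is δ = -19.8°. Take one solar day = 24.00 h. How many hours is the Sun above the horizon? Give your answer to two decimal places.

cos h₀ = −tan ϕ · tan δ = 1.1213 ≥ 1, so the Sun never rises (polar night) and h₀ = 0.
Daylight = 2h₀/(2π) × 24.00 h = (0.0000/π) × 24.00 = 0.00 h.

0.00 h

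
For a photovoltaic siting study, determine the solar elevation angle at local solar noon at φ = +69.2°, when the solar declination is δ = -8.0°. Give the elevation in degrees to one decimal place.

12.8°

At local noon the hour angle is zero, so the zenith angle equals |φ − δ| = |+69.2° − (-8.000°)| = 77.200°.
Elevation = 90° − 77.200° = 12.8°.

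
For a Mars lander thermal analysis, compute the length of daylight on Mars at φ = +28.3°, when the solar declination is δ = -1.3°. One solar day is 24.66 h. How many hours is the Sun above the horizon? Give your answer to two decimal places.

12.23 h

cos H₀ = −tan φ · tan δ = −tan(+28.3°) × tan(-1.300°) = 0.0122, so H₀ = 1.5586 rad = 89.30°.
Daylight = 2H₀/(2π) × 24.66 h = (1.5586/π) × 24.66 = 12.23 h.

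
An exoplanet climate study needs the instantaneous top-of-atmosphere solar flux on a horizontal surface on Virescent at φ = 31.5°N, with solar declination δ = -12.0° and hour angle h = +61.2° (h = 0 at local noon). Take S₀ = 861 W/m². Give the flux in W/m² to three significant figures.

cos θ_z = sin φ sin δ + cos φ cos δ cos h = -0.108634 + 0.401786 = 0.293152.
Flux = S₀ · cos θ_z = 861 × 0.293152 = 252.4 W/m².

252 W/m²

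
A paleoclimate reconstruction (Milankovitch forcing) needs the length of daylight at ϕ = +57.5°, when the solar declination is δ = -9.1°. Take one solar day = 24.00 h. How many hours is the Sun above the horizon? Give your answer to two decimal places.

cos h₀ = −tan ϕ · tan δ = −tan(+57.5°) × tan(-9.100°) = 0.2514, so h₀ = 1.3166 rad = 75.44°.
Daylight = 2h₀/(2π) × 24.00 h = (1.3166/π) × 24.00 = 10.06 h.

10.06 h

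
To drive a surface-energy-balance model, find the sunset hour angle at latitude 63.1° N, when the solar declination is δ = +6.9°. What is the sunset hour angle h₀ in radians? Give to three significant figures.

cos h₀ = −tan ϕ · tan δ = −tan(+63.1°) × tan(+6.900°) = -0.2385, so h₀ = 1.8116 rad = 103.80°.

h₀ = 1.81 rad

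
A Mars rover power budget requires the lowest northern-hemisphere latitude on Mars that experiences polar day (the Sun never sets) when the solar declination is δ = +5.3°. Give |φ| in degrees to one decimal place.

|φ| = 84.7°

Polar day requires cos H₀ = −tan φ tan δ ≤ −1, i.e. tan φ tan δ ≥ 1.
The boundary is |tan φ| · |tan δ| = 1, so |φ| = 90° − |δ| = 90° − 5.3° = 84.7° in the northern hemisphere.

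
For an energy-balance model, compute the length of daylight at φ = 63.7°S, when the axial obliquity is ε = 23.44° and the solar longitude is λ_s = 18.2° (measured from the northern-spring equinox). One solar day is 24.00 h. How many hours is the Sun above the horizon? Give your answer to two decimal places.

Solar declination: sin δ = sin ε · sin λ_s = sin 23.44° × sin 18.2° = 0.12424, so δ = +7.137°.
cos H₀ = −tan φ · tan δ = −tan(-63.7°) × tan(+7.137°) = 0.2534, so H₀ = 1.3147 rad = 75.32°.
Daylight = 2H₀/(2π) × 24.00 h = (1.3147/π) × 24.00 = 10.04 h.

10.04 h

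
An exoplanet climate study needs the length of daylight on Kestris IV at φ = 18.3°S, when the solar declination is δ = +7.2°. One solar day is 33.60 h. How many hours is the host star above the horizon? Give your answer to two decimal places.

cos H₀ = −tan φ · tan δ = −tan(-18.3°) × tan(+7.200°) = 0.0418, so H₀ = 1.5290 rad = 87.61°.
Daylight = 2H₀/(2π) × 33.60 h = (1.5290/π) × 33.60 = 16.35 h.

16.35 h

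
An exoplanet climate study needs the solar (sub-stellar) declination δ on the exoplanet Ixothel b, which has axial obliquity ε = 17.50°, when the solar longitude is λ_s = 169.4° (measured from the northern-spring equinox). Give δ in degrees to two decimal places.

δ = +3.17°

sin δ = sin ε · sin λ_s = sin 17.50° × sin 169.4° = 0.055315.
δ = arcsin(0.055315) = +3.17°.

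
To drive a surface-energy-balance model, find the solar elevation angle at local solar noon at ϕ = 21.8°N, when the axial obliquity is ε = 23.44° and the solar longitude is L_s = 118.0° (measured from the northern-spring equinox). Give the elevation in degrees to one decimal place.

88.8°

Solar declination: sin δ = sin ε · sin L_s = sin 23.44° × sin 118.0° = 0.35123, so δ = +20.562°.
At local noon the hour angle is zero, so the zenith angle equals |ϕ − δ| = |+21.8° − (+20.562°)| = 1.238°.
Elevation = 90° − 1.238° = 88.8°.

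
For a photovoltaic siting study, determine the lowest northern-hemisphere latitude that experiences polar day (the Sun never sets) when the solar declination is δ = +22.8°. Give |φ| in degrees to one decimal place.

|φ| = 67.2°

Polar day requires cos H₀ = −tan φ tan δ ≤ −1, i.e. tan φ tan δ ≥ 1.
The boundary is |tan φ| · |tan δ| = 1, so |φ| = 90° − |δ| = 90° − 22.8° = 67.2° in the northern hemisphere.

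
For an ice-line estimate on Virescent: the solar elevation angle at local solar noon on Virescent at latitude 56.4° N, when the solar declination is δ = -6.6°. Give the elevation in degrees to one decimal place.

At local noon the hour angle is zero, so the zenith angle equals |φ − δ| = |+56.4° − (-6.600°)| = 63.000°.
Elevation = 90° − 63.000° = 27.0°.

27.0°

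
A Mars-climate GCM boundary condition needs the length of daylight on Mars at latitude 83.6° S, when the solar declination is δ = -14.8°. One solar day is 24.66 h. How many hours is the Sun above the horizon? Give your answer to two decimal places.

24.66 h

Sunrise equation: cos H₀ = −tan φ · tan δ = -2.3555 ≤ −1, so the Sun never sets (polar day) and H₀ = π.
Daylight = 2H₀/(2π) × 24.66 h = (3.1416/π) × 24.66 = 24.66 h.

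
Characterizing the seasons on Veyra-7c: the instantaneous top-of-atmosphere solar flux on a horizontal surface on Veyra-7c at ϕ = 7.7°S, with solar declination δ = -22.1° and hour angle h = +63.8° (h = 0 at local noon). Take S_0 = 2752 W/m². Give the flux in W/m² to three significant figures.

cos θ_z = sin ϕ sin δ + cos ϕ cos δ cos h = 0.050409 + 0.405379 = 0.455788.
Flux = S_0 · cos θ_z = 2752 × 0.455788 = 1254 W/m².

1.25e+03 W/m²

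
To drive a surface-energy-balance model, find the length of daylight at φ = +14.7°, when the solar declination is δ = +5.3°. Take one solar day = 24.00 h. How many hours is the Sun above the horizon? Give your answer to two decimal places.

12.19 h

cos H₀ = −tan φ · tan δ = −tan(+14.7°) × tan(+5.300°) = -0.0243, so H₀ = 1.5951 rad = 91.39°.
Daylight = 2H₀/(2π) × 24.00 h = (1.5951/π) × 24.00 = 12.19 h.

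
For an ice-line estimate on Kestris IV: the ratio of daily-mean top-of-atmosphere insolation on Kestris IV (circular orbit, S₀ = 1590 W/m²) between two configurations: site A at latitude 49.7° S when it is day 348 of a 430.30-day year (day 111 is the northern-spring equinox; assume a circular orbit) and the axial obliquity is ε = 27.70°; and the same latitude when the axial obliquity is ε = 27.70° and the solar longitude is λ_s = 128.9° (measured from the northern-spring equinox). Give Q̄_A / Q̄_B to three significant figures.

Q̄_A / Q̄_B ≈ 3.52

— Configuration A (φ=-49.7°):
Solar longitude: λ_s = 360° × (348 − 111)/430.30 = 198.280°.
sin δ = sin 27.70° × sin 198.280° = -0.14580, so δ = -8.384°.
cos H₀ = −tan(-49.7°) tan(-8.384°) = -0.1738, H₀ = 1.7455 rad.
Bracket: H₀ sin φ sin δ + cos φ cos δ sin H₀ = 1.7455×-0.76267×-0.14580 + 0.64679×0.98931×0.98478 = 0.194095 + 0.630137 = 0.824232.
Q̄ = (S₀/π) × [bracket] = (1590/π) × 0.824232 = 417.15 W/m².
— Configuration B (φ=-49.7°):
Solar declination: sin δ = sin ε · sin λ_s = sin 27.70° × sin 128.9° = 0.36176, so δ = +21.208°.
cos H₀ = −tan(-49.7°) tan(+21.208°) = 0.4576, H₀ = 1.0955 rad.
Bracket: H₀ sin φ sin δ + cos φ cos δ sin H₀ = 1.0955×-0.76267×0.36176 + 0.64679×0.93227×0.88918 = -0.302252 + 0.536160 = 0.233908.
Q̄ = (S₀/π) × [bracket] = (1590/π) × 0.233908 = 118.38 W/m².
Ratio Q̄_A / Q̄_B = 417.15 / 118.38 = 3.524.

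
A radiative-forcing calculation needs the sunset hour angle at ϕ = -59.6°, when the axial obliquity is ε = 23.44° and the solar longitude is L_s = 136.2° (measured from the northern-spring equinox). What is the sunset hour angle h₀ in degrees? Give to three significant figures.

h₀ = 60.8°

Solar declination: sin δ = sin ε · sin L_s = sin 23.44° × sin 136.2° = 0.27533, so δ = +15.981°.
cos h₀ = −tan ϕ · tan δ = −tan(-59.6°) × tan(+15.981°) = 0.4881, so h₀ = 1.0608 rad = 60.78°.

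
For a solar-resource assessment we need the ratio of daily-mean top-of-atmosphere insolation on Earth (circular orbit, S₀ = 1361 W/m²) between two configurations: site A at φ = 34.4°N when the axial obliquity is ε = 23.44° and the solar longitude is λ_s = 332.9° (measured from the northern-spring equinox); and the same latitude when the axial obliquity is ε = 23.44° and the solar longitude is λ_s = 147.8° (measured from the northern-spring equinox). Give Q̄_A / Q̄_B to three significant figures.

— Configuration A (φ=+34.4°):
Solar declination: sin δ = sin ε · sin λ_s = sin 23.44° × sin 332.9° = -0.18121, so δ = -10.440°.
cos H₀ = −tan(+34.4°) tan(-10.440°) = 0.1262, H₀ = 1.4443 rad.
Bracket: H₀ sin φ sin δ + cos φ cos δ sin H₀ = 1.4443×0.56497×-0.18121 + 0.82511×0.98344×0.99201 = -0.147865 + 0.804963 = 0.657098.
Q̄ = (S₀/π) × [bracket] = (1361/π) × 0.657098 = 284.67 W/m².
— Configuration B (φ=+34.4°):
Solar declination: sin δ = sin ε · sin λ_s = sin 23.44° × sin 147.8° = 0.21197, so δ = +12.238°.
cos H₀ = −tan(+34.4°) tan(+12.238°) = -0.1485, H₀ = 1.7199 rad.
Bracket: H₀ sin φ sin δ + cos φ cos δ sin H₀ = 1.7199×0.56497×0.21197 + 0.82511×0.97728×0.98891 = 0.205970 + 0.797421 = 1.003391.
Q̄ = (S₀/π) × [bracket] = (1361/π) × 1.003391 = 434.69 W/m².
Ratio Q̄_A / Q̄_B = 284.67 / 434.69 = 0.6549.

Q̄_A / Q̄_B ≈ 0.655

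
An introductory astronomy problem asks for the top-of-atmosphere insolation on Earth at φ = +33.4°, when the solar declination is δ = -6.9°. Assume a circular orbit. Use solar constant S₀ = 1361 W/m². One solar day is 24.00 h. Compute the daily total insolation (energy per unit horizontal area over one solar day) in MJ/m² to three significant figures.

27.2 MJ/m²

cos H₀ = −tan(+33.4°) tan(-6.900°) = 0.0798, H₀ = 1.4909 rad.
Bracket: H₀ sin φ sin δ + cos φ cos δ sin H₀ = 1.4909×0.55048×-0.12014 + 0.83485×0.99276×0.99681 = -0.098600 + 0.826162 = 0.727562.
Q̄ = (S₀/π) × [bracket] = (1361/π) × 0.727562 = 315.19 W/m².
Daily total = Q̄ × 24.00 h × 3600 s/h = 315.19 × 24.00 × 3600 / 10⁶ = 27.23 MJ/m².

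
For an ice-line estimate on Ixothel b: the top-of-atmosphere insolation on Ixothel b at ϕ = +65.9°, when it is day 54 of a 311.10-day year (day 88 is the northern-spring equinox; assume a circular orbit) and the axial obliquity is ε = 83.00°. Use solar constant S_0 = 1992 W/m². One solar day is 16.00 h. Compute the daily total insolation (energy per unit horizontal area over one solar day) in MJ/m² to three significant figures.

0.00 MJ/m²

Solar longitude: L_s = 360° × (54 − 88)/311.10 = -39.344°, i.e. -39.344° + 360° = 320.656°.
sin δ = sin 83.00° × sin 320.656° = -0.62925, so δ = -38.995°.
cos h₀ = −tan(+65.9°) tan(-38.995°) = 1.8100 ≥ 1 ⇒ polar night, h₀ = 0 and Q̄ = 0.
Daily total = Q̄ × 16.00 h × 3600 s/h = 0.00 MJ/m².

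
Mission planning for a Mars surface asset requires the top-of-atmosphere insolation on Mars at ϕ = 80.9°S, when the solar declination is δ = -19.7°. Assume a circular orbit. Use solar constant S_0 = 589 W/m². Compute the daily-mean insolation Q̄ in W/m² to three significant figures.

Q̄ ≈ 196 W/m²

cos h₀ = −tan(-80.9°) tan(-19.700°) = -2.2354 ≤ −1 ⇒ polar day, h₀ = π.
Bracket: h₀ sin ϕ sin δ + cos ϕ cos δ sin h₀ = 3.1416×-0.98741×-0.33710 + 0.15816×0.94147×0.00000 = 1.045700 + 0.000000 = 1.045700.
Q̄ = (S_0/π) × [bracket] = (589/π) × 1.045700 = 196.1 W/m².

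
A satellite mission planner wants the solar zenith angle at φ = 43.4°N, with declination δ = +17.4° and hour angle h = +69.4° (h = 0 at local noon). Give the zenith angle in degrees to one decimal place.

cos θ_z = sin φ sin δ + cos φ cos δ cos h = 0.205467 + 0.243941 = 0.449408.
θ_z = arccos(0.449408) = 63.3°.

θ_z = 63.3°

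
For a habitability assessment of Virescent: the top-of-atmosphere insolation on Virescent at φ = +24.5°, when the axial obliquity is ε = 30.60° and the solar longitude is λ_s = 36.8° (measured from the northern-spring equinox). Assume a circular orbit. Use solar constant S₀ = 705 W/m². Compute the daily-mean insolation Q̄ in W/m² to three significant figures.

Solar declination: sin δ = sin ε · sin λ_s = sin 30.60° × sin 36.8° = 0.30493, so δ = +17.754°.
cos H₀ = −tan(+24.5°) tan(+17.754°) = -0.1459, H₀ = 1.7172 rad.
Bracket: H₀ sin φ sin δ + cos φ cos δ sin H₀ = 1.7172×0.41469×0.30493 + 0.90996×0.95238×0.98930 = 0.217142 + 0.857355 = 1.074497.
Q̄ = (S₀/π) × [bracket] = (705/π) × 1.074497 = 241.1 W/m².

Q̄ ≈ 241 W/m²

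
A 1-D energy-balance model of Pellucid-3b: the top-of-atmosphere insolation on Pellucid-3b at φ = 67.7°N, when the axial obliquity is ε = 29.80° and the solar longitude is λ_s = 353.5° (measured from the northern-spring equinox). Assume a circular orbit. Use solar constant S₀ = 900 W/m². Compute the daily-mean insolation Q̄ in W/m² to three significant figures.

Solar declination: sin δ = sin ε · sin λ_s = sin 29.80° × sin 353.5° = -0.05626, so δ = -3.225°.
cos H₀ = −tan(+67.7°) tan(-3.225°) = 0.1374, H₀ = 1.4330 rad.
Bracket: H₀ sin φ sin δ + cos φ cos δ sin H₀ = 1.4330×0.92521×-0.05626 + 0.37946×0.99842×0.99052 = -0.074591 + 0.375269 = 0.300678.
Q̄ = (S₀/π) × [bracket] = (900/π) × 0.300678 = 86.14 W/m².

Q̄ ≈ 86.1 W/m²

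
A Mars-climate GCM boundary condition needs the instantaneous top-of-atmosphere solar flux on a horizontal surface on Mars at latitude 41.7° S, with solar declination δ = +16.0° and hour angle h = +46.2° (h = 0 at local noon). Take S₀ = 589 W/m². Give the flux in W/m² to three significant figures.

cos θ_z = sin φ sin δ + cos φ cos δ cos h = -0.183362 + 0.496761 = 0.313399.
Flux = S₀ · cos θ_z = 589 × 0.313399 = 184.6 W/m².

185 W/m²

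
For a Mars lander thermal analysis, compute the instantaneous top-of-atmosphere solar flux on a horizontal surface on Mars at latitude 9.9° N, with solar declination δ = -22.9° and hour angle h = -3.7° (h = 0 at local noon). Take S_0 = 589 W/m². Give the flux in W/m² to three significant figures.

494 W/m²

cos θ_z = sin ϕ sin δ + cos ϕ cos δ cos h = -0.066902 + 0.905577 = 0.838675.
Flux = S_0 · cos θ_z = 589 × 0.838675 = 494.0 W/m².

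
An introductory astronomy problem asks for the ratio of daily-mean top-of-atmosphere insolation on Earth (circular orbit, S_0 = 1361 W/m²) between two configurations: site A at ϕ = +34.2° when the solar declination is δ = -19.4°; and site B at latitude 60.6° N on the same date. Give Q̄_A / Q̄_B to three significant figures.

— Configuration A (ϕ=+34.2°):
cos h₀ = −tan(+34.2°) tan(-19.400°) = 0.2393, h₀ = 1.3291 rad.
Bracket: h₀ sin ϕ sin δ + cos ϕ cos δ sin h₀ = 1.3291×0.56208×-0.33216 + 0.82708×0.94322×0.97094 = -0.248144 + 0.757448 = 0.509304.
Q̄ = (S_0/π) × [bracket] = (1361/π) × 0.509304 = 220.64 W/m².
— Configuration B (ϕ=+60.6°):
cos h₀ = −tan(+60.6°) tan(-19.400°) = 0.6250, h₀ = 0.8957 rad.
Bracket: h₀ sin ϕ sin δ + cos ϕ cos δ sin h₀ = 0.8957×0.87121×-0.33216 + 0.49090×0.94322×0.78064 = -0.259199 + 0.361457 = 0.102258.
Q̄ = (S_0/π) × [bracket] = (1361/π) × 0.102258 = 44.300 W/m².
Ratio Q̄_A / Q̄_B = 220.64 / 44.300 = 4.981.

Q̄_A / Q̄_B ≈ 4.98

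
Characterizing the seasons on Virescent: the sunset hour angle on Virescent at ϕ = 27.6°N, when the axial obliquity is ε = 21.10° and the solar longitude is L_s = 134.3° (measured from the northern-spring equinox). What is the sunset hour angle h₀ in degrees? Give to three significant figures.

h₀ = 98.0°

Solar declination: sin δ = sin ε · sin L_s = sin 21.10° × sin 134.3° = 0.25765, so δ = +14.930°.
cos h₀ = −tan ϕ · tan δ = −tan(+27.6°) × tan(+14.930°) = -0.1394, so h₀ = 1.7107 rad = 98.01°.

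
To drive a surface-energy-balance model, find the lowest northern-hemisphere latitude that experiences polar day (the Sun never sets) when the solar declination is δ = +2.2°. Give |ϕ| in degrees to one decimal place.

|ϕ| = 87.8°

Polar day requires cos h₀ = −tan ϕ tan δ ≤ −1, i.e. tan ϕ tan δ ≥ 1.
The boundary is |tan ϕ| · |tan δ| = 1, so |ϕ| = 90° − |δ| = 90° − 2.2° = 87.8° in the northern hemisphere.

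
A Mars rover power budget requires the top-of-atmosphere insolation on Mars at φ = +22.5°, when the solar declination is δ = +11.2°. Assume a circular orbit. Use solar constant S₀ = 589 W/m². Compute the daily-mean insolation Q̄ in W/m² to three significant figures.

Q̄ ≈ 192 W/m²

cos H₀ = −tan(+22.5°) tan(+11.200°) = -0.0820, H₀ = 1.6529 rad.
Bracket: H₀ sin φ sin δ + cos φ cos δ sin H₀ = 1.6529×0.38268×0.19423 + 0.92388×0.98096×0.99663 = 0.122857 + 0.903235 = 1.026092.
Q̄ = (S₀/π) × [bracket] = (589/π) × 1.026092 = 192.4 W/m².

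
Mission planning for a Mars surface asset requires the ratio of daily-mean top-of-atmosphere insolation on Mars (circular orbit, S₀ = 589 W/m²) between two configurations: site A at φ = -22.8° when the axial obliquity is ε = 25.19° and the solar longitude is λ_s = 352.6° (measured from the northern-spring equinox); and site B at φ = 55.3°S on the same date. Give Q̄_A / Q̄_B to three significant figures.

Q̄_A / Q̄_B ≈ 1.49

— Configuration A (φ=-22.8°):
Solar declination: sin δ = sin ε · sin λ_s = sin 25.19° × sin 352.6° = -0.05482, so δ = -3.142°.
cos H₀ = −tan(-22.8°) tan(-3.142°) = -0.0231, H₀ = 1.5939 rad.
Bracket: H₀ sin φ sin δ + cos φ cos δ sin H₀ = 1.5939×-0.38752×-0.05482 + 0.92186×0.99850×0.99973 = 0.033861 + 0.920229 = 0.954090.
Q̄ = (S₀/π) × [bracket] = (589/π) × 0.954090 = 178.88 W/m².
— Configuration B (φ=-55.3°):
cos H₀ = −tan(-55.3°) tan(-3.142°) = -0.0793, H₀ = 1.6502 rad.
Bracket: H₀ sin φ sin δ + cos φ cos δ sin H₀ = 1.6502×-0.82214×-0.05482 + 0.56928×0.99850×0.99685 = 0.074374 + 0.566636 = 0.641010.
Q̄ = (S₀/π) × [bracket] = (589/π) × 0.641010 = 120.18 W/m².
Ratio Q̄_A / Q̄_B = 178.88 / 120.18 = 1.488.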